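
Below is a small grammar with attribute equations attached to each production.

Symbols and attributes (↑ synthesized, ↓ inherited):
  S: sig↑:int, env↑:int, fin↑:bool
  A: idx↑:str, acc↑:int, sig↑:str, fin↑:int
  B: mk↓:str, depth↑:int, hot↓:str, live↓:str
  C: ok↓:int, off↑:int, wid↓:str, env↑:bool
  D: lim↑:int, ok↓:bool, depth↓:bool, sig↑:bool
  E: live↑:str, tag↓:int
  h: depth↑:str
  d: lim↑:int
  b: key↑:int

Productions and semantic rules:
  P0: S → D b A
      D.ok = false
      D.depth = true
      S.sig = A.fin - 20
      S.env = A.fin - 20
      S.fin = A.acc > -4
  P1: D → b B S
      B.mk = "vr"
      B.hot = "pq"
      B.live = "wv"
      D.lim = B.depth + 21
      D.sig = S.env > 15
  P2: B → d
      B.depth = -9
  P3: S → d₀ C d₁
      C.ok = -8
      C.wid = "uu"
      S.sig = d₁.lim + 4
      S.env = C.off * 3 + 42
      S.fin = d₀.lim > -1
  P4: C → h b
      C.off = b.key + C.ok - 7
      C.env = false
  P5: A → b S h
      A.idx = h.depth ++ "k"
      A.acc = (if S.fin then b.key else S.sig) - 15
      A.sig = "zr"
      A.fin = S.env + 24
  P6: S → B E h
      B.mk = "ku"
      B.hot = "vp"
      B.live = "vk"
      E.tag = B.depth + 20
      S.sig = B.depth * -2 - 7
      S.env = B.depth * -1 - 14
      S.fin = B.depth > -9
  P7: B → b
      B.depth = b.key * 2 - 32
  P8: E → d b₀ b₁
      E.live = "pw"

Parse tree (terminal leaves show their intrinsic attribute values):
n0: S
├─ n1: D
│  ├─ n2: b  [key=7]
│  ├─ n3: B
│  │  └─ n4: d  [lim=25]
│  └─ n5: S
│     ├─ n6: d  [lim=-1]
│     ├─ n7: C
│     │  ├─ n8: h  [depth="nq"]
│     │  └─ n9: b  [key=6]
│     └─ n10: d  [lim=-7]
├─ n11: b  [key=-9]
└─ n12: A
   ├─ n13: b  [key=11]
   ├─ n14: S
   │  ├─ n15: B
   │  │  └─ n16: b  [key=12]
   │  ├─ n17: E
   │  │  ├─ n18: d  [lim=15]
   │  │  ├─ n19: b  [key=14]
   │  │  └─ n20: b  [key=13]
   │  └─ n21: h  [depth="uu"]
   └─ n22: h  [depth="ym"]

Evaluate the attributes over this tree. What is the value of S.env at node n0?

1. n1.ok = false  [false]
2. n1.depth = true  [true]
3. n2.key = 7  [terminal]
4. n3.mk = "vr"  ["vr"]
5. n3.hot = "pq"  ["pq"]
6. n3.live = "wv"  ["wv"]
7. n4.lim = 25  [terminal]
8. n3.depth = -9  [-9]
9. n6.lim = -1  [terminal]
10. n7.ok = -8  [-8]
11. n7.wid = "uu"  ["uu"]
12. n8.depth = "nq"  [terminal]
13. n9.key = 6  [terminal]
14. n7.off = -9  [b.key + C.ok - 7]
15. n7.env = false  [false]
16. n10.lim = -7  [terminal]
17. n5.sig = -3  [d₁.lim + 4]
18. n5.env = 15  [C.off * 3 + 42]
19. n5.fin = false  [d₀.lim > -1]
20. n1.lim = 12  [B.depth + 21]
21. n1.sig = false  [S.env > 15]
22. n11.key = -9  [terminal]
23. n13.key = 11  [terminal]
24. n15.mk = "ku"  ["ku"]
25. n15.hot = "vp"  ["vp"]
26. n15.live = "vk"  ["vk"]
27. n16.key = 12  [terminal]
28. n15.depth = -8  [b.key * 2 - 32]
29. n17.tag = 12  [B.depth + 20]
30. n18.lim = 15  [terminal]
31. n19.key = 14  [terminal]
32. n20.key = 13  [terminal]
33. n17.live = "pw"  ["pw"]
34. n21.depth = "uu"  [terminal]
35. n14.sig = 9  [B.depth * -2 - 7]
36. n14.env = -6  [B.depth * -1 - 14]
37. n14.fin = true  [B.depth > -9]
38. n22.depth = "ym"  [terminal]
39. n12.idx = "ymk"  [h.depth ++ "k"]
40. n12.acc = -4  [(if S.fin then b.key else S.sig) - 15]
41. n12.sig = "zr"  ["zr"]
42. n12.fin = 18  [S.env + 24]
43. n0.sig = -2  [A.fin - 20]
44. n0.env = -2  [A.fin - 20]
45. n0.fin = false  [A.acc > -4]

-2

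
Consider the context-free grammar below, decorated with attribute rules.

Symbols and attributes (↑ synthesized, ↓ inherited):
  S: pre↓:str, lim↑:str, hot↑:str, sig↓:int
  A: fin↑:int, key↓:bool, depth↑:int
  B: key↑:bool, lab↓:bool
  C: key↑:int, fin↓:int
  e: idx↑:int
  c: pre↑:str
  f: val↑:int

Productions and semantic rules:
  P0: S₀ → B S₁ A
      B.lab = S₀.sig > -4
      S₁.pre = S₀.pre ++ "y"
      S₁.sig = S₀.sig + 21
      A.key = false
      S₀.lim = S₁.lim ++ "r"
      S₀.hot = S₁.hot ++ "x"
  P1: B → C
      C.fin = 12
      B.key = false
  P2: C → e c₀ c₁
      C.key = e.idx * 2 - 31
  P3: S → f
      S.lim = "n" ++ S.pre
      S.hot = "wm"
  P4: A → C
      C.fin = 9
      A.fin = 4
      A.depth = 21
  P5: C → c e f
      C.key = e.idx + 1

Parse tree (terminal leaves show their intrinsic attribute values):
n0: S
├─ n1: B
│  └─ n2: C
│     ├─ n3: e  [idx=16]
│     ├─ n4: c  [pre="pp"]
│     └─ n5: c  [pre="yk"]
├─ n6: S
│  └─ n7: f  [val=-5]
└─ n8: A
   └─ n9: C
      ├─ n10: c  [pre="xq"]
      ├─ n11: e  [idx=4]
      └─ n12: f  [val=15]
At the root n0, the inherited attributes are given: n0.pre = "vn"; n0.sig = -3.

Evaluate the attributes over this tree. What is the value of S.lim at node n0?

1. n0.pre = "vn"  [given at root]
2. n0.sig = -3  [given at root]
3. n1.lab = true  [S₀.sig > -4]
4. n2.fin = 12  [12]
5. n3.idx = 16  [terminal]
6. n4.pre = "pp"  [terminal]
7. n5.pre = "yk"  [terminal]
8. n2.key = 1  [e.idx * 2 - 31]
9. n1.key = false  [false]
10. n6.pre = "vny"  [S₀.pre ++ "y"]
11. n6.sig = 18  [S₀.sig + 21]
12. n7.val = -5  [terminal]
13. n6.lim = "nvny"  ["n" ++ S.pre]
14. n6.hot = "wm"  ["wm"]
15. n8.key = false  [false]
16. n9.fin = 9  [9]
17. n10.pre = "xq"  [terminal]
18. n11.idx = 4  [terminal]
19. n12.val = 15  [terminal]
20. n9.key = 5  [e.idx + 1]
21. n8.fin = 4  [4]
22. n8.depth = 21  [21]
23. n0.lim = "nvnyr"  [S₁.lim ++ "r"]
24. n0.hot = "wmx"  [S₁.hot ++ "x"]

"nvnyr"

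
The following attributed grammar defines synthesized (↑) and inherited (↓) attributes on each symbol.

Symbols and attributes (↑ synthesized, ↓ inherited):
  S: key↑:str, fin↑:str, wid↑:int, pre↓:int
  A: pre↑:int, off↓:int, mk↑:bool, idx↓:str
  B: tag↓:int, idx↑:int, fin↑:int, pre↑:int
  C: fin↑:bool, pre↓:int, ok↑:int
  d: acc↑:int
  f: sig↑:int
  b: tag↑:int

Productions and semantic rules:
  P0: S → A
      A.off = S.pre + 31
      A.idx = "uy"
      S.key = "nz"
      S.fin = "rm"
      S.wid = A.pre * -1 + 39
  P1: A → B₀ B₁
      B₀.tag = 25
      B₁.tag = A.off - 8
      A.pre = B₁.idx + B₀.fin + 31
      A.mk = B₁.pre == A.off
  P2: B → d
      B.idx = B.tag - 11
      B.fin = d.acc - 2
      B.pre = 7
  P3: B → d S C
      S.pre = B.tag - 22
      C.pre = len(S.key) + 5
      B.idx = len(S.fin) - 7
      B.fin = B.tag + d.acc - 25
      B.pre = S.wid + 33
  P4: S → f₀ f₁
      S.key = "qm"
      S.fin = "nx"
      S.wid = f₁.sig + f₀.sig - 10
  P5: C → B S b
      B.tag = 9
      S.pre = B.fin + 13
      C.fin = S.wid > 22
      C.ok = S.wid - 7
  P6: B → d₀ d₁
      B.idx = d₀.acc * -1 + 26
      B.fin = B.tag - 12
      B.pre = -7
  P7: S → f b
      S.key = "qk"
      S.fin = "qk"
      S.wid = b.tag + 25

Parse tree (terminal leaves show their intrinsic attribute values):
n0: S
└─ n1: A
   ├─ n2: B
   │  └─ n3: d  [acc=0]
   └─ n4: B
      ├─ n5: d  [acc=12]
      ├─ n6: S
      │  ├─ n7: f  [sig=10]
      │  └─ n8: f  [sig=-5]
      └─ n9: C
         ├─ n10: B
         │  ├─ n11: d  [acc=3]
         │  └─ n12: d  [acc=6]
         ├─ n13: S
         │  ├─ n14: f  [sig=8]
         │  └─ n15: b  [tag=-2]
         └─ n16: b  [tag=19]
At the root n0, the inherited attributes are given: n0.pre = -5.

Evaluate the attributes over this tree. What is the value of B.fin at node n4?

1. n0.pre = -5  [given at root]
2. n1.off = 26  [S.pre + 31]
3. n1.idx = "uy"  ["uy"]
4. n2.tag = 25  [25]
5. n3.acc = 0  [terminal]
6. n2.idx = 14  [B.tag - 11]
7. n2.fin = -2  [d.acc - 2]
8. n2.pre = 7  [7]
9. n4.tag = 18  [A.off - 8]
10. n5.acc = 12  [terminal]
11. n6.pre = -4  [B.tag - 22]
12. n7.sig = 10  [terminal]
13. n8.sig = -5  [terminal]
14. n6.key = "qm"  ["qm"]
15. n6.fin = "nx"  ["nx"]
16. n6.wid = -5  [f₁.sig + f₀.sig - 10]
17. n9.pre = 7  [len(S.key) + 5]
18. n10.tag = 9  [9]
19. n11.acc = 3  [terminal]
20. n12.acc = 6  [terminal]
21. n10.idx = 23  [d₀.acc * -1 + 26]
22. n10.fin = -3  [B.tag - 12]
23. n10.pre = -7  [-7]
24. n13.pre = 10  [B.fin + 13]
25. n14.sig = 8  [terminal]
26. n15.tag = -2  [terminal]
27. n13.key = "qk"  ["qk"]
28. n13.fin = "qk"  ["qk"]
29. n13.wid = 23  [b.tag + 25]
30. n16.tag = 19  [terminal]
31. n9.fin = true  [S.wid > 22]
32. n9.ok = 16  [S.wid - 7]
33. n4.idx = -5  [len(S.fin) - 7]
34. n4.fin = 5  [B.tag + d.acc - 25]
35. n4.pre = 28  [S.wid + 33]
36. n1.pre = 24  [B₁.idx + B₀.fin + 31]
37. n1.mk = false  [B₁.pre == A.off]
38. n0.key = "nz"  ["nz"]
39. n0.fin = "rm"  ["rm"]
40. n0.wid = 15  [A.pre * -1 + 39]

5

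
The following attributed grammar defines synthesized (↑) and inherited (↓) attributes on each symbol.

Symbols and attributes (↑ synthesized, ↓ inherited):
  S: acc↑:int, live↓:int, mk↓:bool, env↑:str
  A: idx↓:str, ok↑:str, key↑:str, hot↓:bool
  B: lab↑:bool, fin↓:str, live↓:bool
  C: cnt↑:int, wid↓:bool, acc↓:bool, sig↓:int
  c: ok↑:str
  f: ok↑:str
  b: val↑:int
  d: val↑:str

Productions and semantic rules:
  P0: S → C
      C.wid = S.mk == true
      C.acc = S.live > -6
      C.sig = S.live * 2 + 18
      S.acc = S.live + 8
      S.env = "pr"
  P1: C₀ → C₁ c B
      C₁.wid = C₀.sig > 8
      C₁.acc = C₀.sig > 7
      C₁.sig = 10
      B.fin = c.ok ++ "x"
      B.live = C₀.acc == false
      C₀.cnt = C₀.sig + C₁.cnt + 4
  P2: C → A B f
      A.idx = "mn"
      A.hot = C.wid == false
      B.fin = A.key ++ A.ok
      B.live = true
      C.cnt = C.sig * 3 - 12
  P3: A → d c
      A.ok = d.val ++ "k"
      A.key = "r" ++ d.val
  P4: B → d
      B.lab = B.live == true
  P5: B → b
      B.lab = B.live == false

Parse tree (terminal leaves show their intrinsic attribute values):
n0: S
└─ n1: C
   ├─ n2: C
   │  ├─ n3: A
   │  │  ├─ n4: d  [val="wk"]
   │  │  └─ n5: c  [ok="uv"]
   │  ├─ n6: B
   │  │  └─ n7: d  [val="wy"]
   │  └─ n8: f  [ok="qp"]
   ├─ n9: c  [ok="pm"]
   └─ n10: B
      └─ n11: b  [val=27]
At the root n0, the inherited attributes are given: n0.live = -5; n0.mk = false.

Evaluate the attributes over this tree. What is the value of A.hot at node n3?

true

1. n0.live = -5  [given at root]
2. n0.mk = false  [given at root]
3. n1.wid = false  [S.mk == true]
4. n1.acc = true  [S.live > -6]
5. n1.sig = 8  [S.live * 2 + 18]
6. n2.wid = false  [C₀.sig > 8]
7. n2.acc = true  [C₀.sig > 7]
8. n2.sig = 10  [10]
9. n3.idx = "mn"  ["mn"]
10. n3.hot = true  [C.wid == false]
11. n4.val = "wk"  [terminal]
12. n5.ok = "uv"  [terminal]
13. n3.ok = "wkk"  [d.val ++ "k"]
14. n3.key = "rwk"  ["r" ++ d.val]
15. n6.fin = "rwkwkk"  [A.key ++ A.ok]
16. n6.live = true  [true]
17. n7.val = "wy"  [terminal]
18. n6.lab = true  [B.live == true]
19. n8.ok = "qp"  [terminal]
20. n2.cnt = 18  [C.sig * 3 - 12]
21. n9.ok = "pm"  [terminal]
22. n10.fin = "pmx"  [c.ok ++ "x"]
23. n10.live = false  [C₀.acc == false]
24. n11.val = 27  [terminal]
25. n10.lab = true  [B.live == false]
26. n1.cnt = 30  [C₀.sig + C₁.cnt + 4]
27. n0.acc = 3  [S.live + 8]
28. n0.env = "pr"  ["pr"]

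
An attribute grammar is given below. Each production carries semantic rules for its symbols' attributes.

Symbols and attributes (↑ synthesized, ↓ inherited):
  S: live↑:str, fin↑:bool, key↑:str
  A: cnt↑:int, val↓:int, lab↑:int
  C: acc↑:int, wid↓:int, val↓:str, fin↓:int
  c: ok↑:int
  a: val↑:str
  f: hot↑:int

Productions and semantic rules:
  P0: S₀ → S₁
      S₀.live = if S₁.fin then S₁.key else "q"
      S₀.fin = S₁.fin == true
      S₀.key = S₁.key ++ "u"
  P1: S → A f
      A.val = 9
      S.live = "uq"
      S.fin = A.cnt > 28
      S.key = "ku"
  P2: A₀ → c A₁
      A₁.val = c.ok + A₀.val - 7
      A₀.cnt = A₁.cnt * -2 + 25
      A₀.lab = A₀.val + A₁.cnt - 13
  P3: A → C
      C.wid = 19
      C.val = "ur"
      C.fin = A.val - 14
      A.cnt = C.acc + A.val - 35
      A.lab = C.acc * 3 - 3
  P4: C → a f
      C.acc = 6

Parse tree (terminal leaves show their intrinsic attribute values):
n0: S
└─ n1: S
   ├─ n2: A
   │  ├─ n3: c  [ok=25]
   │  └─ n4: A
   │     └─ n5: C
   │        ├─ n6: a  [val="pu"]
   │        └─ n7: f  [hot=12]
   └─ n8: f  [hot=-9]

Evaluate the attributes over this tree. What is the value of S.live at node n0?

"ku"

1. n2.val = 9  [9]
2. n3.ok = 25  [terminal]
3. n4.val = 27  [c.ok + A₀.val - 7]
4. n5.wid = 19  [19]
5. n5.val = "ur"  ["ur"]
6. n5.fin = 13  [A.val - 14]
7. n6.val = "pu"  [terminal]
8. n7.hot = 12  [terminal]
9. n5.acc = 6  [6]
10. n4.cnt = -2  [C.acc + A.val - 35]
11. n4.lab = 15  [C.acc * 3 - 3]
12. n2.cnt = 29  [A₁.cnt * -2 + 25]
13. n2.lab = -6  [A₀.val + A₁.cnt - 13]
14. n8.hot = -9  [terminal]
15. n1.live = "uq"  ["uq"]
16. n1.fin = true  [A.cnt > 28]
17. n1.key = "ku"  ["ku"]
18. n0.live = "ku"  [if S₁.fin then S₁.key else "q"]
19. n0.fin = true  [S₁.fin == true]
20. n0.key = "kuu"  [S₁.key ++ "u"]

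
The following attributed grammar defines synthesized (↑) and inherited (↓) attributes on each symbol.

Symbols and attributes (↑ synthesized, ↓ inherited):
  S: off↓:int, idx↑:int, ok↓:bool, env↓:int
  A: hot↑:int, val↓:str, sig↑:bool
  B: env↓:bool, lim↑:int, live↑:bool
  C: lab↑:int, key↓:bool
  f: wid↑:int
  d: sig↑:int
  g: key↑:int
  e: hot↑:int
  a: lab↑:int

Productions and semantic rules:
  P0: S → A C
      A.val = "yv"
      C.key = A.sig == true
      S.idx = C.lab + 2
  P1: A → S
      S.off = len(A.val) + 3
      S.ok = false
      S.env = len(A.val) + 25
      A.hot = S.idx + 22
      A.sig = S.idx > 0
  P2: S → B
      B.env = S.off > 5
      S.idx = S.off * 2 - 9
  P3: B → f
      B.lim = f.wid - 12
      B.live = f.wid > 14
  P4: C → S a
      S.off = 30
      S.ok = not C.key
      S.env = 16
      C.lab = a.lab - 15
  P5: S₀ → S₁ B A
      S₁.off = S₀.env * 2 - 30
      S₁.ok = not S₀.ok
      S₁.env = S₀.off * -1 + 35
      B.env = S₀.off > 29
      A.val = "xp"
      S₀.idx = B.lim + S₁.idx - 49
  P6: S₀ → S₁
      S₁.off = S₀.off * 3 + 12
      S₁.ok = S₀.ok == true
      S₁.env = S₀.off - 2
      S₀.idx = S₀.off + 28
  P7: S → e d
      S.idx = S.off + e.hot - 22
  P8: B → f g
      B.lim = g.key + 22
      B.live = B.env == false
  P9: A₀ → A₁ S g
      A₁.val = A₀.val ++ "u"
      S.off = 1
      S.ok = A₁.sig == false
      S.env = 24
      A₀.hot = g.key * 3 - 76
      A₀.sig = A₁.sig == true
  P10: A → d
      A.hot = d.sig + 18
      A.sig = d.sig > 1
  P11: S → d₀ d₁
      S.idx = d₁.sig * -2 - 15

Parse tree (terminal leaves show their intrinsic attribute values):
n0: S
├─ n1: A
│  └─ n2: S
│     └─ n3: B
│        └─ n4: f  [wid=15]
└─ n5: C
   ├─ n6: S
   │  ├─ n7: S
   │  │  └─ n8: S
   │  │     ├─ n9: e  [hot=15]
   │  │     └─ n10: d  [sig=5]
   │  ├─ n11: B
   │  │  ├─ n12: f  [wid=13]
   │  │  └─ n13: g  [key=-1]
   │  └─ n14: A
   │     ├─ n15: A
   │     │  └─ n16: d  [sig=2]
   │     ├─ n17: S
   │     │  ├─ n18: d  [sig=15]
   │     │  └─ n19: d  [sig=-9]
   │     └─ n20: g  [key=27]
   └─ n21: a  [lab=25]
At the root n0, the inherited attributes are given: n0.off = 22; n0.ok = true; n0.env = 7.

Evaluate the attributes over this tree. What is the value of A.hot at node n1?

23

1. n0.off = 22  [given at root]
2. n0.ok = true  [given at root]
3. n0.env = 7  [given at root]
4. n1.val = "yv"  ["yv"]
5. n2.off = 5  [len(A.val) + 3]
6. n2.ok = false  [false]
7. n2.env = 27  [len(A.val) + 25]
8. n3.env = false  [S.off > 5]
9. n4.wid = 15  [terminal]
10. n3.lim = 3  [f.wid - 12]
11. n3.live = true  [f.wid > 14]
12. n2.idx = 1  [S.off * 2 - 9]
13. n1.hot = 23  [S.idx + 22]
14. n1.sig = true  [S.idx > 0]
15. n5.key = true  [A.sig == true]
16. n6.off = 30  [30]
17. n6.ok = false  [not C.key]
18. n6.env = 16  [16]
19. n7.off = 2  [S₀.env * 2 - 30]
20. n7.ok = true  [not S₀.ok]
21. n7.env = 5  [S₀.off * -1 + 35]
22. n8.off = 18  [S₀.off * 3 + 12]
23. n8.ok = true  [S₀.ok == true]
24. n8.env = 0  [S₀.off - 2]
25. n9.hot = 15  [terminal]
26. n10.sig = 5  [terminal]
27. n8.idx = 11  [S.off + e.hot - 22]
28. n7.idx = 30  [S₀.off + 28]
29. n11.env = true  [S₀.off > 29]
30. n12.wid = 13  [terminal]
31. n13.key = -1  [terminal]
32. n11.lim = 21  [g.key + 22]
33. n11.live = false  [B.env == false]
34. n14.val = "xp"  ["xp"]
35. n15.val = "xpu"  [A₀.val ++ "u"]
36. n16.sig = 2  [terminal]
37. n15.hot = 20  [d.sig + 18]
38. n15.sig = true  [d.sig > 1]
39. n17.off = 1  [1]
40. n17.ok = false  [A₁.sig == false]
41. n17.env = 24  [24]
42. n18.sig = 15  [terminal]
43. n19.sig = -9  [terminal]
44. n17.idx = 3  [d₁.sig * -2 - 15]
45. n20.key = 27  [terminal]
46. n14.hot = 5  [g.key * 3 - 76]
47. n14.sig = true  [A₁.sig == true]
48. n6.idx = 2  [B.lim + S₁.idx - 49]
49. n21.lab = 25  [terminal]
50. n5.lab = 10  [a.lab - 15]
51. n0.idx = 12  [C.lab + 2]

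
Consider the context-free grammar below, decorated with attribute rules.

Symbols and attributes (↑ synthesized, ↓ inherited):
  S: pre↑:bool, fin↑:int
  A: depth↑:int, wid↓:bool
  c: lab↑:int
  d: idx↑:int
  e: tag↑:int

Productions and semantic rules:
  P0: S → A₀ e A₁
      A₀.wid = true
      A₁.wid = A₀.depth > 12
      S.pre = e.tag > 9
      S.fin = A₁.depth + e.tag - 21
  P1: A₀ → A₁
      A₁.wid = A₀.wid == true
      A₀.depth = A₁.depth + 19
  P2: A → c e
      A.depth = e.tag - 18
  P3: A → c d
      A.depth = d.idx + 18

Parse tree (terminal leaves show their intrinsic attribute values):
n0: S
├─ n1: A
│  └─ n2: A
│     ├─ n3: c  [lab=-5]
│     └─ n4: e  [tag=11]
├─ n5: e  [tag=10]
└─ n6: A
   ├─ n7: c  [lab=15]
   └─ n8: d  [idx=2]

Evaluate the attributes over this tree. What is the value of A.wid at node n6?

false

1. n1.wid = true  [true]
2. n2.wid = true  [A₀.wid == true]
3. n3.lab = -5  [terminal]
4. n4.tag = 11  [terminal]
5. n2.depth = -7  [e.tag - 18]
6. n1.depth = 12  [A₁.depth + 19]
7. n5.tag = 10  [terminal]
8. n6.wid = false  [A₀.depth > 12]
9. n7.lab = 15  [terminal]
10. n8.idx = 2  [terminal]
11. n6.depth = 20  [d.idx + 18]
12. n0.pre = true  [e.tag > 9]
13. n0.fin = 9  [A₁.depth + e.tag - 21]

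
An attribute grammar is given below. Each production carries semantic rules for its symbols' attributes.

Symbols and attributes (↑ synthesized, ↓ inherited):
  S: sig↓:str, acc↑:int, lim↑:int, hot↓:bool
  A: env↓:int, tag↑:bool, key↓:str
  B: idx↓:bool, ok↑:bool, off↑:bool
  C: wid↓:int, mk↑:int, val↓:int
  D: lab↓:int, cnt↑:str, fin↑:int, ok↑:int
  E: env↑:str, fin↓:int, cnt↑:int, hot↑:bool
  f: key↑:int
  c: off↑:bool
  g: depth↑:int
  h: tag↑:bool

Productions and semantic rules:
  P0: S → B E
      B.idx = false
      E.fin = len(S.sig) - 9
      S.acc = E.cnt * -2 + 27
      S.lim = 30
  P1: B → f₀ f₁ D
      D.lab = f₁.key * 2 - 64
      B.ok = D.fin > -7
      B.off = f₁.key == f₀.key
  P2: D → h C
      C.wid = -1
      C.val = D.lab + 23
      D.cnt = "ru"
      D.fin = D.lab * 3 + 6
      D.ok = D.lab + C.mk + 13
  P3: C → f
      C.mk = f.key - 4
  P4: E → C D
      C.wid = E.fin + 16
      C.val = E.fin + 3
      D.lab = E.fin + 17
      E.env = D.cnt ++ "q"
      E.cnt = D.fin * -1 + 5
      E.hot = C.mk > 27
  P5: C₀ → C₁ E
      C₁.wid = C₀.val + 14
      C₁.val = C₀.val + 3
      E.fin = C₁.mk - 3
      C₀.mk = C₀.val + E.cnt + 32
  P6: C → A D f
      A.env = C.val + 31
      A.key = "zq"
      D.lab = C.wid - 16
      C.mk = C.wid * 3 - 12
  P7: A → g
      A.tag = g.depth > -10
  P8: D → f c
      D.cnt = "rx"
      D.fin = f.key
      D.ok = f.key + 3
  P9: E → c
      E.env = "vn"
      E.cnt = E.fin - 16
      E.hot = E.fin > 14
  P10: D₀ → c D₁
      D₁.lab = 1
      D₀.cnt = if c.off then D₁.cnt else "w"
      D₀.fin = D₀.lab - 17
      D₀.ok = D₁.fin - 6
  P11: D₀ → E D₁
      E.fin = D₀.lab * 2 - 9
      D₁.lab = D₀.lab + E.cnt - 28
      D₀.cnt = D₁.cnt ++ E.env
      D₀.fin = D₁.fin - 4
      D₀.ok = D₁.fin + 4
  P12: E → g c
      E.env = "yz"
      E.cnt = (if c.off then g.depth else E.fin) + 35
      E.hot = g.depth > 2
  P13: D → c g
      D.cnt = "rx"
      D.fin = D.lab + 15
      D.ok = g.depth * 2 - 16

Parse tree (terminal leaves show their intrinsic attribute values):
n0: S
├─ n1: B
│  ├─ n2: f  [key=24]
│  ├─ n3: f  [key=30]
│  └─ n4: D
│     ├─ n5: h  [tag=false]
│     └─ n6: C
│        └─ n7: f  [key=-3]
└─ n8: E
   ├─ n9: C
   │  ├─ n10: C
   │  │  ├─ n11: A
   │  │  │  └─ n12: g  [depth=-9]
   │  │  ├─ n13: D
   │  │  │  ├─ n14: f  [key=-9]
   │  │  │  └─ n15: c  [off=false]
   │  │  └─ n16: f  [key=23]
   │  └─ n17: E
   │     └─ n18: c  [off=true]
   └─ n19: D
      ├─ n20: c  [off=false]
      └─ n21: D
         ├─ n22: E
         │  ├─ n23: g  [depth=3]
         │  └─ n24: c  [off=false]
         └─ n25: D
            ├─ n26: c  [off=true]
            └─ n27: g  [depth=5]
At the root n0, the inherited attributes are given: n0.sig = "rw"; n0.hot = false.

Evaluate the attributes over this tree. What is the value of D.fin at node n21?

12

1. n0.sig = "rw"  [given at root]
2. n0.hot = false  [given at root]
3. n1.idx = false  [false]
4. n2.key = 24  [terminal]
5. n3.key = 30  [terminal]
6. n4.lab = -4  [f₁.key * 2 - 64]
7. n5.tag = false  [terminal]
8. n6.wid = -1  [-1]
9. n6.val = 19  [D.lab + 23]
10. n7.key = -3  [terminal]
11. n6.mk = -7  [f.key - 4]
12. n4.cnt = "ru"  ["ru"]
13. n4.fin = -6  [D.lab * 3 + 6]
14. n4.ok = 2  [D.lab + C.mk + 13]
15. n1.ok = true  [D.fin > -7]
16. n1.off = false  [f₁.key == f₀.key]
17. n8.fin = -7  [len(S.sig) - 9]
18. n9.wid = 9  [E.fin + 16]
19. n9.val = -4  [E.fin + 3]
20. n10.wid = 10  [C₀.val + 14]
21. n10.val = -1  [C₀.val + 3]
22. n11.env = 30  [C.val + 31]
23. n11.key = "zq"  ["zq"]
24. n12.depth = -9  [terminal]
25. n11.tag = true  [g.depth > -10]
26. n13.lab = -6  [C.wid - 16]
27. n14.key = -9  [terminal]
28. n15.off = false  [terminal]
29. n13.cnt = "rx"  ["rx"]
30. n13.fin = -9  [f.key]
31. n13.ok = -6  [f.key + 3]
32. n16.key = 23  [terminal]
33. n10.mk = 18  [C.wid * 3 - 12]
34. n17.fin = 15  [C₁.mk - 3]
35. n18.off = true  [terminal]
36. n17.env = "vn"  ["vn"]
37. n17.cnt = -1  [E.fin - 16]
38. n17.hot = true  [E.fin > 14]
39. n9.mk = 27  [C₀.val + E.cnt + 32]
40. n19.lab = 10  [E.fin + 17]
41. n20.off = false  [terminal]
42. n21.lab = 1  [1]
43. n22.fin = -7  [D₀.lab * 2 - 9]
44. n23.depth = 3  [terminal]
45. n24.off = false  [terminal]
46. n22.env = "yz"  ["yz"]
47. n22.cnt = 28  [(if c.off then g.depth else E.fin) + 35]
48. n22.hot = true  [g.depth > 2]
49. n25.lab = 1  [D₀.lab + E.cnt - 28]
50. n26.off = true  [terminal]
51. n27.depth = 5  [terminal]
52. n25.cnt = "rx"  ["rx"]
53. n25.fin = 16  [D.lab + 15]
54. n25.ok = -6  [g.depth * 2 - 16]
55. n21.cnt = "rxyz"  [D₁.cnt ++ E.env]
56. n21.fin = 12  [D₁.fin - 4]
57. n21.ok = 20  [D₁.fin + 4]
58. n19.cnt = "w"  [if c.off then D₁.cnt else "w"]
59. n19.fin = -7  [D₀.lab - 17]
60. n19.ok = 6  [D₁.fin - 6]
61. n8.env = "wq"  [D.cnt ++ "q"]
62. n8.cnt = 12  [D.fin * -1 + 5]
63. n8.hot = false  [C.mk > 27]
64. n0.acc = 3  [E.cnt * -2 + 27]
65. n0.lim = 30  [30]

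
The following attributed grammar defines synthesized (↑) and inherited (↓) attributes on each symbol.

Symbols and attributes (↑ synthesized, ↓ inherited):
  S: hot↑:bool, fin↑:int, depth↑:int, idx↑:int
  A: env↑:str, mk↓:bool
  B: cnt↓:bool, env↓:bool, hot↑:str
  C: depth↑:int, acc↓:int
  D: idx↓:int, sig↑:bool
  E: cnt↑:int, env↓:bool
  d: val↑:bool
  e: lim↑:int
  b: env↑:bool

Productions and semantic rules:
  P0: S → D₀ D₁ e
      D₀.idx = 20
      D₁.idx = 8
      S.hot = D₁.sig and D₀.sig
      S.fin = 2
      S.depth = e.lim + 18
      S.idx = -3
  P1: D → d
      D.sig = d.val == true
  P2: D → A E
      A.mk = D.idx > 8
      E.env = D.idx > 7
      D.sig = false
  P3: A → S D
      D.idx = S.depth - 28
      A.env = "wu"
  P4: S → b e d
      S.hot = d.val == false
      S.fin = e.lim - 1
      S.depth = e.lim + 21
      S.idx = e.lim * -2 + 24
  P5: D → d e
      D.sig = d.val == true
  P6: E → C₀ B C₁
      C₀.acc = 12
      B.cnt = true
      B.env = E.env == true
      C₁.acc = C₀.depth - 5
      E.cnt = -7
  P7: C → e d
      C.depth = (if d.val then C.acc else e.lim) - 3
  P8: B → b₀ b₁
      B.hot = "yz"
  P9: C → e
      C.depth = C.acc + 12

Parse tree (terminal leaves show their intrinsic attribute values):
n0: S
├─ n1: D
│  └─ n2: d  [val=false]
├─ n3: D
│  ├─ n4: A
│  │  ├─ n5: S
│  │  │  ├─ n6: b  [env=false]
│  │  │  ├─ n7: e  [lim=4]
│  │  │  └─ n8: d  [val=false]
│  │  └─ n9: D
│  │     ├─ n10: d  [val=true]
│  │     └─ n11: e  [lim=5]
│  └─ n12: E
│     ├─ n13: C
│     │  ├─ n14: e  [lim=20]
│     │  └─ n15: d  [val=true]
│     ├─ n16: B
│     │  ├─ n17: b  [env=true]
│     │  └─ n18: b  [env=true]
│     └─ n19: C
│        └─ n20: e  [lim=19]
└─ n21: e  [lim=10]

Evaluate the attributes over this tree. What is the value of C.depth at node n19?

1. n1.idx = 20  [20]
2. n2.val = false  [terminal]
3. n1.sig = false  [d.val == true]
4. n3.idx = 8  [8]
5. n4.mk = false  [D.idx > 8]
6. n6.env = false  [terminal]
7. n7.lim = 4  [terminal]
8. n8.val = false  [terminal]
9. n5.hot = true  [d.val == false]
10. n5.fin = 3  [e.lim - 1]
11. n5.depth = 25  [e.lim + 21]
12. n5.idx = 16  [e.lim * -2 + 24]
13. n9.idx = -3  [S.depth - 28]
14. n10.val = true  [terminal]
15. n11.lim = 5  [terminal]
16. n9.sig = true  [d.val == true]
17. n4.env = "wu"  ["wu"]
18. n12.env = true  [D.idx > 7]
19. n13.acc = 12  [12]
20. n14.lim = 20  [terminal]
21. n15.val = true  [terminal]
22. n13.depth = 9  [(if d.val then C.acc else e.lim) - 3]
23. n16.cnt = true  [true]
24. n16.env = true  [E.env == true]
25. n17.env = true  [terminal]
26. n18.env = true  [terminal]
27. n16.hot = "yz"  ["yz"]
28. n19.acc = 4  [C₀.depth - 5]
29. n20.lim = 19  [terminal]
30. n19.depth = 16  [C.acc + 12]
31. n12.cnt = -7  [-7]
32. n3.sig = false  [false]
33. n21.lim = 10  [terminal]
34. n0.hot = false  [D₁.sig and D₀.sig]
35. n0.fin = 2  [2]
36. n0.depth = 28  [e.lim + 18]
37. n0.idx = -3  [-3]

16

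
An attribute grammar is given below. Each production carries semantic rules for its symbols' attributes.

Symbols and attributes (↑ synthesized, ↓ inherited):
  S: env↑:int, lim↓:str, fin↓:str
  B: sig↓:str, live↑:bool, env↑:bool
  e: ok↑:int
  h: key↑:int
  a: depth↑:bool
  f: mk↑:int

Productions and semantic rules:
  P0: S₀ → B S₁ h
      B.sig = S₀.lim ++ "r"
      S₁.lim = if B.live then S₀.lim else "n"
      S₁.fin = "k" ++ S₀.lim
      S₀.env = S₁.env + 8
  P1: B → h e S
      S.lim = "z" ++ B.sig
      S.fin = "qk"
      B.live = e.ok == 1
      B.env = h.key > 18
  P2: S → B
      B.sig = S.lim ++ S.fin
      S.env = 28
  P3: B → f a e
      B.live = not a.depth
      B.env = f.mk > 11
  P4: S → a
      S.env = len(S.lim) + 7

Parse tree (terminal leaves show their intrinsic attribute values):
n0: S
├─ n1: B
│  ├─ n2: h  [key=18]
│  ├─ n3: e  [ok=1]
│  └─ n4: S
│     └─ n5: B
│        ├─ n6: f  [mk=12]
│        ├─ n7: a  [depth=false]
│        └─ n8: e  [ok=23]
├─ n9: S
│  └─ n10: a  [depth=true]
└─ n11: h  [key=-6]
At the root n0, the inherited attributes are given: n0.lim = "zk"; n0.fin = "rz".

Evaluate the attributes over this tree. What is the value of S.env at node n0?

17

1. n0.lim = "zk"  [given at root]
2. n0.fin = "rz"  [given at root]
3. n1.sig = "zkr"  [S₀.lim ++ "r"]
4. n2.key = 18  [terminal]
5. n3.ok = 1  [terminal]
6. n4.lim = "zzkr"  ["z" ++ B.sig]
7. n4.fin = "qk"  ["qk"]
8. n5.sig = "zzkrqk"  [S.lim ++ S.fin]
9. n6.mk = 12  [terminal]
10. n7.depth = false  [terminal]
11. n8.ok = 23  [terminal]
12. n5.live = true  [not a.depth]
13. n5.env = true  [f.mk > 11]
14. n4.env = 28  [28]
15. n1.live = true  [e.ok == 1]
16. n1.env = false  [h.key > 18]
17. n9.lim = "zk"  [if B.live then S₀.lim else "n"]
18. n9.fin = "kzk"  ["k" ++ S₀.lim]
19. n10.depth = true  [terminal]
20. n9.env = 9  [len(S.lim) + 7]
21. n11.key = -6  [terminal]
22. n0.env = 17  [S₁.env + 8]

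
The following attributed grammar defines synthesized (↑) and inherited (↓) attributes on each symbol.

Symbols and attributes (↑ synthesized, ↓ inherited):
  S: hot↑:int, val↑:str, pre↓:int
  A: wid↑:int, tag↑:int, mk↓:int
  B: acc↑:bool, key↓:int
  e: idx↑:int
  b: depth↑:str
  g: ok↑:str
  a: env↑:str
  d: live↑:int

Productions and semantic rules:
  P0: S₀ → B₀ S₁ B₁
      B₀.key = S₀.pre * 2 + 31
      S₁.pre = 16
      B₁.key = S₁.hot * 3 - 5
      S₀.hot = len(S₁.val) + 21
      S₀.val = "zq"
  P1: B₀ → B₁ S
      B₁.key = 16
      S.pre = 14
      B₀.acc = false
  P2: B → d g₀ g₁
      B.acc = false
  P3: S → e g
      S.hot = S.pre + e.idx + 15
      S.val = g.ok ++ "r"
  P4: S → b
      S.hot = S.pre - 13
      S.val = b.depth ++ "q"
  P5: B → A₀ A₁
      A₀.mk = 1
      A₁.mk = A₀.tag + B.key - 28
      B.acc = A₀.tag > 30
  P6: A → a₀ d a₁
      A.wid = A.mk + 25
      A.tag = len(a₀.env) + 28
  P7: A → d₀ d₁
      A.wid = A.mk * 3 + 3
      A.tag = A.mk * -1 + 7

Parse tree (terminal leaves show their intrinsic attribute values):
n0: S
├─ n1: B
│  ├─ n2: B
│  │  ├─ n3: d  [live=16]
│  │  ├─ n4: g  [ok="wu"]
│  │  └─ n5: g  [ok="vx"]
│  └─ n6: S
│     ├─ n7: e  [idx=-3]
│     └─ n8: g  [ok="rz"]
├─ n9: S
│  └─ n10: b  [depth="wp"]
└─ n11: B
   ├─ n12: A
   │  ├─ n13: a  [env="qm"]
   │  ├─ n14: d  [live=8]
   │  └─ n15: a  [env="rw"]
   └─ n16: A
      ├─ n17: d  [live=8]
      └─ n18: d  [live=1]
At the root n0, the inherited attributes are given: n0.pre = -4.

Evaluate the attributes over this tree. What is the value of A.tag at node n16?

1

1. n0.pre = -4  [given at root]
2. n1.key = 23  [S₀.pre * 2 + 31]
3. n2.key = 16  [16]
4. n3.live = 16  [terminal]
5. n4.ok = "wu"  [terminal]
6. n5.ok = "vx"  [terminal]
7. n2.acc = false  [false]
8. n6.pre = 14  [14]
9. n7.idx = -3  [terminal]
10. n8.ok = "rz"  [terminal]
11. n6.hot = 26  [S.pre + e.idx + 15]
12. n6.val = "rzr"  [g.ok ++ "r"]
13. n1.acc = false  [false]
14. n9.pre = 16  [16]
15. n10.depth = "wp"  [terminal]
16. n9.hot = 3  [S.pre - 13]
17. n9.val = "wpq"  [b.depth ++ "q"]
18. n11.key = 4  [S₁.hot * 3 - 5]
19. n12.mk = 1  [1]
20. n13.env = "qm"  [terminal]
21. n14.live = 8  [terminal]
22. n15.env = "rw"  [terminal]
23. n12.wid = 26  [A.mk + 25]
24. n12.tag = 30  [len(a₀.env) + 28]
25. n16.mk = 6  [A₀.tag + B.key - 28]
26. n17.live = 8  [terminal]
27. n18.live = 1  [terminal]
28. n16.wid = 21  [A.mk * 3 + 3]
29. n16.tag = 1  [A.mk * -1 + 7]
30. n11.acc = false  [A₀.tag > 30]
31. n0.hot = 24  [len(S₁.val) + 21]
32. n0.val = "zq"  ["zq"]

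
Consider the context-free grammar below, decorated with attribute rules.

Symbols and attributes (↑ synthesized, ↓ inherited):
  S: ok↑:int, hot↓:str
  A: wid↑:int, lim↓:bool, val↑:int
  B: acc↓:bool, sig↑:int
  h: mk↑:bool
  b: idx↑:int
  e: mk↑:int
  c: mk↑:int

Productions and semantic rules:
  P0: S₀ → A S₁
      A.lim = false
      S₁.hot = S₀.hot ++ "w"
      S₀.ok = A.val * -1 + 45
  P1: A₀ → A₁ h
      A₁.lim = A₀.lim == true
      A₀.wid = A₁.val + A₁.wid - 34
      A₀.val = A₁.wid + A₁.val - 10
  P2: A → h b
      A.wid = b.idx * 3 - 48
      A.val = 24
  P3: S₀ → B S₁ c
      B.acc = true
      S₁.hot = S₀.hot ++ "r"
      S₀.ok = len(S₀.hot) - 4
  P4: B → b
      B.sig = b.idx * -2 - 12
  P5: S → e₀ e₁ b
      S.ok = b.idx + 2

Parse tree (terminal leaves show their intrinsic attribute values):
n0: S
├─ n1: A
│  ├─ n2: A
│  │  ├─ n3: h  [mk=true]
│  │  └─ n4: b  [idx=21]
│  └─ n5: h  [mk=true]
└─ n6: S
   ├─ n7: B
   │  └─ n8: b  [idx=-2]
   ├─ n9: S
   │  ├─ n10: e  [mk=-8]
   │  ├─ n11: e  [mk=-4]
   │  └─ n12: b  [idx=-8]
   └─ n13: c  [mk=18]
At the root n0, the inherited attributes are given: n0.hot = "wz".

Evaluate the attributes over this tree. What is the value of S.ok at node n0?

16

1. n0.hot = "wz"  [given at root]
2. n1.lim = false  [false]
3. n2.lim = false  [A₀.lim == true]
4. n3.mk = true  [terminal]
5. n4.idx = 21  [terminal]
6. n2.wid = 15  [b.idx * 3 - 48]
7. n2.val = 24  [24]
8. n5.mk = true  [terminal]
9. n1.wid = 5  [A₁.val + A₁.wid - 34]
10. n1.val = 29  [A₁.wid + A₁.val - 10]
11. n6.hot = "wzw"  [S₀.hot ++ "w"]
12. n7.acc = true  [true]
13. n8.idx = -2  [terminal]
14. n7.sig = -8  [b.idx * -2 - 12]
15. n9.hot = "wzwr"  [S₀.hot ++ "r"]
16. n10.mk = -8  [terminal]
17. n11.mk = -4  [terminal]
18. n12.idx = -8  [terminal]
19. n9.ok = -6  [b.idx + 2]
20. n13.mk = 18  [terminal]
21. n6.ok = -1  [len(S₀.hot) - 4]
22. n0.ok = 16  [A.val * -1 + 45]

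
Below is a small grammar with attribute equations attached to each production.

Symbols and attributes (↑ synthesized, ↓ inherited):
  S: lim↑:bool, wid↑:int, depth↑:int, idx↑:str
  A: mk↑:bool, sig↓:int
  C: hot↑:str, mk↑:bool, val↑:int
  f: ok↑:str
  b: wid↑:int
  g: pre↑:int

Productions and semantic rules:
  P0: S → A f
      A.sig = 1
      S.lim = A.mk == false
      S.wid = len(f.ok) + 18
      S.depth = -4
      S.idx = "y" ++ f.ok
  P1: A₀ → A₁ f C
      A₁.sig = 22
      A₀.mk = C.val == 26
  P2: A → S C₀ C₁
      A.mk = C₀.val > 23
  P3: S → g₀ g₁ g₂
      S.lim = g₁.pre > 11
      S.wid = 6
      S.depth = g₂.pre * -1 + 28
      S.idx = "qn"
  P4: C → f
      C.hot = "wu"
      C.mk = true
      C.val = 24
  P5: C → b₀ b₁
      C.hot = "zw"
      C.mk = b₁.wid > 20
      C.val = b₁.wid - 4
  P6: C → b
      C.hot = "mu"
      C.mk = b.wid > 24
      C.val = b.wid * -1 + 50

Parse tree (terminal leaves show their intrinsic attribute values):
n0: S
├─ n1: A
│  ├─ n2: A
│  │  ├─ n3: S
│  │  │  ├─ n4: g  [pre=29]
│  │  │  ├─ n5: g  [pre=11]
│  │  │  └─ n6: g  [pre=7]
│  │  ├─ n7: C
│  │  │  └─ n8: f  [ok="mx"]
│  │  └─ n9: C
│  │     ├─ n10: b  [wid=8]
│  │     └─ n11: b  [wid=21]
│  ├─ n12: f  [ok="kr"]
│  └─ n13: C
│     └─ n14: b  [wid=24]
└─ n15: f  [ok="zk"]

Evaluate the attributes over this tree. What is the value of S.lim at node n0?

1. n1.sig = 1  [1]
2. n2.sig = 22  [22]
3. n4.pre = 29  [terminal]
4. n5.pre = 11  [terminal]
5. n6.pre = 7  [terminal]
6. n3.lim = false  [g₁.pre > 11]
7. n3.wid = 6  [6]
8. n3.depth = 21  [g₂.pre * -1 + 28]
9. n3.idx = "qn"  ["qn"]
10. n8.ok = "mx"  [terminal]
11. n7.hot = "wu"  ["wu"]
12. n7.mk = true  [true]
13. n7.val = 24  [24]
14. n10.wid = 8  [terminal]
15. n11.wid = 21  [terminal]
16. n9.hot = "zw"  ["zw"]
17. n9.mk = true  [b₁.wid > 20]
18. n9.val = 17  [b₁.wid - 4]
19. n2.mk = true  [C₀.val > 23]
20. n12.ok = "kr"  [terminal]
21. n14.wid = 24  [terminal]
22. n13.hot = "mu"  ["mu"]
23. n13.mk = false  [b.wid > 24]
24. n13.val = 26  [b.wid * -1 + 50]
25. n1.mk = true  [C.val == 26]
26. n15.ok = "zk"  [terminal]
27. n0.lim = false  [A.mk == false]
28. n0.wid = 20  [len(f.ok) + 18]
29. n0.depth = -4  [-4]
30. n0.idx = "yzk"  ["y" ++ f.ok]

false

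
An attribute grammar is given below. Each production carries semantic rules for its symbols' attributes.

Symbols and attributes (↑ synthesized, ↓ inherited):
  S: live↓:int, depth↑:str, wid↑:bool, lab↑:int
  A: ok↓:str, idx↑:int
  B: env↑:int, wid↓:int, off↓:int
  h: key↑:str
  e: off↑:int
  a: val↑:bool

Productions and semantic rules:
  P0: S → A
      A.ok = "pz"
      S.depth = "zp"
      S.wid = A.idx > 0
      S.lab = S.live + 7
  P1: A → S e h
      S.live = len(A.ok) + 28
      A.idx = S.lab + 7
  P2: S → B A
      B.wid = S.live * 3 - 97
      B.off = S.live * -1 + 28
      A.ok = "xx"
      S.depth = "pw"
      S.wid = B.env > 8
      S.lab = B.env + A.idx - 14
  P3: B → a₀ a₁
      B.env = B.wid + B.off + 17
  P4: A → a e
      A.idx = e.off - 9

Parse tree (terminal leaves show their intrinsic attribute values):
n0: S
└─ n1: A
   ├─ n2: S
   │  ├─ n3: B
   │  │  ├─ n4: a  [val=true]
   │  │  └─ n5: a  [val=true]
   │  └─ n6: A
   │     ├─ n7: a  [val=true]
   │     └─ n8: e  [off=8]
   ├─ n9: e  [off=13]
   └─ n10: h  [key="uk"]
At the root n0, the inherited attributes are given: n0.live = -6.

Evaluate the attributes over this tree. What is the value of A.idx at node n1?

1. n0.live = -6  [given at root]
2. n1.ok = "pz"  ["pz"]
3. n2.live = 30  [len(A.ok) + 28]
4. n3.wid = -7  [S.live * 3 - 97]
5. n3.off = -2  [S.live * -1 + 28]
6. n4.val = true  [terminal]
7. n5.val = true  [terminal]
8. n3.env = 8  [B.wid + B.off + 17]
9. n6.ok = "xx"  ["xx"]
10. n7.val = true  [terminal]
11. n8.off = 8  [terminal]
12. n6.idx = -1  [e.off - 9]
13. n2.depth = "pw"  ["pw"]
14. n2.wid = false  [B.env > 8]
15. n2.lab = -7  [B.env + A.idx - 14]
16. n9.off = 13  [terminal]
17. n10.key = "uk"  [terminal]
18. n1.idx = 0  [S.lab + 7]
19. n0.depth = "zp"  ["zp"]
20. n0.wid = false  [A.idx > 0]
21. n0.lab = 1  [S.live + 7]

0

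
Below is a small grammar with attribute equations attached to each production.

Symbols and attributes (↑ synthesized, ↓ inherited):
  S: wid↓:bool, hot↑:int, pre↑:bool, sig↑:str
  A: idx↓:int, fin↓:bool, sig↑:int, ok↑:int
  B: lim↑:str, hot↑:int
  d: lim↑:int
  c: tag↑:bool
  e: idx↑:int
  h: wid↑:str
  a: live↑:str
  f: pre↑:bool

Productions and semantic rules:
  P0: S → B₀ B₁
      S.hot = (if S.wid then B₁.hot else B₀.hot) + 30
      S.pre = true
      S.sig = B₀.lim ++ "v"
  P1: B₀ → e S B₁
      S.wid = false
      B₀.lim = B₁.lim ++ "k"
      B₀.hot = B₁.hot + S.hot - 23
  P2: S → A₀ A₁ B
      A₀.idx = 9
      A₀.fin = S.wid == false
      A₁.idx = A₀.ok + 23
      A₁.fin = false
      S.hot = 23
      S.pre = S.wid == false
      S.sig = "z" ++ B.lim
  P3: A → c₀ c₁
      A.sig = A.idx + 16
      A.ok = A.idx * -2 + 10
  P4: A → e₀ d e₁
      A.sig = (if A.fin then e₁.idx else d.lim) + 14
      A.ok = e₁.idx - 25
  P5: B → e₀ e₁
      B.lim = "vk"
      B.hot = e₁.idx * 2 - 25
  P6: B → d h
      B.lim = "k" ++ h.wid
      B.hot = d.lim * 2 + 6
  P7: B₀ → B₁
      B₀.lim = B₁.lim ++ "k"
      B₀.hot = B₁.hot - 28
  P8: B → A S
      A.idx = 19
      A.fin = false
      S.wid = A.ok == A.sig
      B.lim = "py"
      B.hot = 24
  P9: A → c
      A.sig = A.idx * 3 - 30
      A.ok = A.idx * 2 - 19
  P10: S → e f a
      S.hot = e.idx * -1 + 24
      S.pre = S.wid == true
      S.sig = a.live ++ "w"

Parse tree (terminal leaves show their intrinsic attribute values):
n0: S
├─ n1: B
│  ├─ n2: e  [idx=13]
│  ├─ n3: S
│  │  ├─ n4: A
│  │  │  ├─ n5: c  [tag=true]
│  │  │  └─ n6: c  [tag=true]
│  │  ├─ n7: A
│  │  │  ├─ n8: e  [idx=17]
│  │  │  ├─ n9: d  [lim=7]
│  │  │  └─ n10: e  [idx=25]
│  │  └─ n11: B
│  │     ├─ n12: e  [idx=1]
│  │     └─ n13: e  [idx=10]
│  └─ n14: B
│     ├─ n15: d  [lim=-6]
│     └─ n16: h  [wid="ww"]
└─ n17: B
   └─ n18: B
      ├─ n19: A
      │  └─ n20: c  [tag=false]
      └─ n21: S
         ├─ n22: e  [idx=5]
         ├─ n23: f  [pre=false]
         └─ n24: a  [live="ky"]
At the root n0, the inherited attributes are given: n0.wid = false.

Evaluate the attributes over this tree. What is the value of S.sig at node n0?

1. n0.wid = false  [given at root]
2. n2.idx = 13  [terminal]
3. n3.wid = false  [false]
4. n4.idx = 9  [9]
5. n4.fin = true  [S.wid == false]
6. n5.tag = true  [terminal]
7. n6.tag = true  [terminal]
8. n4.sig = 25  [A.idx + 16]
9. n4.ok = -8  [A.idx * -2 + 10]
10. n7.idx = 15  [A₀.ok + 23]
11. n7.fin = false  [false]
12. n8.idx = 17  [terminal]
13. n9.lim = 7  [terminal]
14. n10.idx = 25  [terminal]
15. n7.sig = 21  [(if A.fin then e₁.idx else d.lim) + 14]
16. n7.ok = 0  [e₁.idx - 25]
17. n12.idx = 1  [terminal]
18. n13.idx = 10  [terminal]
19. n11.lim = "vk"  ["vk"]
20. n11.hot = -5  [e₁.idx * 2 - 25]
21. n3.hot = 23  [23]
22. n3.pre = true  [S.wid == false]
23. n3.sig = "zvk"  ["z" ++ B.lim]
24. n15.lim = -6  [terminal]
25. n16.wid = "ww"  [terminal]
26. n14.lim = "kww"  ["k" ++ h.wid]
27. n14.hot = -6  [d.lim * 2 + 6]
28. n1.lim = "kwwk"  [B₁.lim ++ "k"]
29. n1.hot = -6  [B₁.hot + S.hot - 23]
30. n19.idx = 19  [19]
31. n19.fin = false  [false]
32. n20.tag = false  [terminal]
33. n19.sig = 27  [A.idx * 3 - 30]
34. n19.ok = 19  [A.idx * 2 - 19]
35. n21.wid = false  [A.ok == A.sig]
36. n22.idx = 5  [terminal]
37. n23.pre = false  [terminal]
38. n24.live = "ky"  [terminal]
39. n21.hot = 19  [e.idx * -1 + 24]
40. n21.pre = false  [S.wid == true]
41. n21.sig = "kyw"  [a.live ++ "w"]
42. n18.lim = "py"  ["py"]
43. n18.hot = 24  [24]
44. n17.lim = "pyk"  [B₁.lim ++ "k"]
45. n17.hot = -4  [B₁.hot - 28]
46. n0.hot = 24  [(if S.wid then B₁.hot else B₀.hot) + 30]
47. n0.pre = true  [true]
48. n0.sig = "kwwkv"  [B₀.lim ++ "v"]

"kwwkv"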